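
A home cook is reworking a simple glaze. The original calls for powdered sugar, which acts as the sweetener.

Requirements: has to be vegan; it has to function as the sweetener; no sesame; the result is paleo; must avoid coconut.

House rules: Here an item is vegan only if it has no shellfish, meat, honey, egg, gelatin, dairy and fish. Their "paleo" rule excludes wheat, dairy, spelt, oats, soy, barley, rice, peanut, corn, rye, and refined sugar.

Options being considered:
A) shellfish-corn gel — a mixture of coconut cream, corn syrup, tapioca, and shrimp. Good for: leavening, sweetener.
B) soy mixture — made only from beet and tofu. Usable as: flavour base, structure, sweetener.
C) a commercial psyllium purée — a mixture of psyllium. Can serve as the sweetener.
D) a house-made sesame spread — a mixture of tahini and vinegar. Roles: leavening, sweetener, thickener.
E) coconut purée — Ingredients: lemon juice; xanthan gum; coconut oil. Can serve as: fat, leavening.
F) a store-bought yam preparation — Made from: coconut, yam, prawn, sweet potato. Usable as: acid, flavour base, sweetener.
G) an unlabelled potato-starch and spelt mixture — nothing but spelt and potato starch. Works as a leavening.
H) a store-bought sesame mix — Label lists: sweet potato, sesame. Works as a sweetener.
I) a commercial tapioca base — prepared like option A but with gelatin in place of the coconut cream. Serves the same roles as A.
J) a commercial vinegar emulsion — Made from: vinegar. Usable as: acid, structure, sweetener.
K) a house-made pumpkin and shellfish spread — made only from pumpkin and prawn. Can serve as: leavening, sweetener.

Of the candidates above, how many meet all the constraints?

A: has shrimp, so not vegan; has corn syrup, so not paleo (and 1 more) — out
B: has tofu, so not paleo — out
C: only psyllium; none excluded — valid
D: has tahini, so not sesame-free — out
E: not usable as a sweetener; has coconut oil, so not coconut-free — out
F: has prawn, so not vegan; has coconut, so not coconut-free — no
G: not usable as a sweetener; has spelt, so not paleo — reject
H: has sesame, so not sesame-free — reject
I: has gelatin, so not vegan; has corn syrup, so not paleo — no
J: all constraints satisfied — keep
K: has prawn, so not vegan — no

2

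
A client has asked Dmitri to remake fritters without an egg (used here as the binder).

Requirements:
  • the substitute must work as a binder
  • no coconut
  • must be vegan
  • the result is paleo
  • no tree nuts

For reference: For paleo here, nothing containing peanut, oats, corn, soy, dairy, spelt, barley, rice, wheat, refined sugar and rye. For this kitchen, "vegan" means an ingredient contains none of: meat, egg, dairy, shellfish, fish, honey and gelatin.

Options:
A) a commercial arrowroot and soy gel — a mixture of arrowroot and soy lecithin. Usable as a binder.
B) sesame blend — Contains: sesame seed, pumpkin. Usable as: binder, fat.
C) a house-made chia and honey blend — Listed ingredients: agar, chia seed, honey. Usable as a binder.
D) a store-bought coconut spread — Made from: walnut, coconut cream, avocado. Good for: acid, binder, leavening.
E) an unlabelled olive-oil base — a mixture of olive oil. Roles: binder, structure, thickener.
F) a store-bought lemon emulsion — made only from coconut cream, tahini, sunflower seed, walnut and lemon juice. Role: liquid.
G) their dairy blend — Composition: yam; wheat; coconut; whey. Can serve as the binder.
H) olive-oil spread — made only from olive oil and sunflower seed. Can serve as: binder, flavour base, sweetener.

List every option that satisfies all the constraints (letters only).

B, E, H

A: has soy lecithin, so not paleo — no
B: every rule checks out — valid
C: has honey, so not vegan — reject
D: has coconut cream, so not coconut-free; has walnut, so not tree-nut-free — reject
E: every rule checks out — keep
F: not usable as a binder; has coconut cream, so not coconut-free (and 1 more) — out
G: has whey, so not paleo; has whey, so not vegan (and 1 more) — reject
H: only olive oil and sunflower seed; none excluded — OK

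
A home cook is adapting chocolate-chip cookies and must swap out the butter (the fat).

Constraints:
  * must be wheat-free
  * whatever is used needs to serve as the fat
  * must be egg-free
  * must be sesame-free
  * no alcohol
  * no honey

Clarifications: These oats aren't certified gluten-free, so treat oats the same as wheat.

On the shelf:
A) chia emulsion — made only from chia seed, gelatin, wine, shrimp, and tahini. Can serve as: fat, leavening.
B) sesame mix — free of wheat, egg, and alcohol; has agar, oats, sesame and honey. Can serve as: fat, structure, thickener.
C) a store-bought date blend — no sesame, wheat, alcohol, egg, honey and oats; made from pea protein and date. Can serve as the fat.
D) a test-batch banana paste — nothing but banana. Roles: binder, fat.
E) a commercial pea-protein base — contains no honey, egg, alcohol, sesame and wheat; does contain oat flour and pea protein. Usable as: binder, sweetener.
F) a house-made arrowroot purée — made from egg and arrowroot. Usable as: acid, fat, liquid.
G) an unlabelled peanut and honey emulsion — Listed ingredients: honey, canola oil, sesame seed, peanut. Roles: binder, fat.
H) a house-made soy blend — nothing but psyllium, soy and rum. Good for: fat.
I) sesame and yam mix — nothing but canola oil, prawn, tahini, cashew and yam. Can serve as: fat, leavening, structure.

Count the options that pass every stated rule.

2

A: has wine, so not alcohol-free; has tahini, so not sesame-free — reject
B: has sesame, so not sesame-free; has oats, so not wheat-free (and 1 more) — no
C: all constraints satisfied — valid
D: only banana; none excluded — OK
E: not usable as a fat; has oat flour, so not wheat-free — out
F: has egg, so not egg-free — no
G: has sesame seed, so not sesame-free; has honey, so not honey-free — out
H: has rum, so not alcohol-free — reject
I: has tahini, so not sesame-free — no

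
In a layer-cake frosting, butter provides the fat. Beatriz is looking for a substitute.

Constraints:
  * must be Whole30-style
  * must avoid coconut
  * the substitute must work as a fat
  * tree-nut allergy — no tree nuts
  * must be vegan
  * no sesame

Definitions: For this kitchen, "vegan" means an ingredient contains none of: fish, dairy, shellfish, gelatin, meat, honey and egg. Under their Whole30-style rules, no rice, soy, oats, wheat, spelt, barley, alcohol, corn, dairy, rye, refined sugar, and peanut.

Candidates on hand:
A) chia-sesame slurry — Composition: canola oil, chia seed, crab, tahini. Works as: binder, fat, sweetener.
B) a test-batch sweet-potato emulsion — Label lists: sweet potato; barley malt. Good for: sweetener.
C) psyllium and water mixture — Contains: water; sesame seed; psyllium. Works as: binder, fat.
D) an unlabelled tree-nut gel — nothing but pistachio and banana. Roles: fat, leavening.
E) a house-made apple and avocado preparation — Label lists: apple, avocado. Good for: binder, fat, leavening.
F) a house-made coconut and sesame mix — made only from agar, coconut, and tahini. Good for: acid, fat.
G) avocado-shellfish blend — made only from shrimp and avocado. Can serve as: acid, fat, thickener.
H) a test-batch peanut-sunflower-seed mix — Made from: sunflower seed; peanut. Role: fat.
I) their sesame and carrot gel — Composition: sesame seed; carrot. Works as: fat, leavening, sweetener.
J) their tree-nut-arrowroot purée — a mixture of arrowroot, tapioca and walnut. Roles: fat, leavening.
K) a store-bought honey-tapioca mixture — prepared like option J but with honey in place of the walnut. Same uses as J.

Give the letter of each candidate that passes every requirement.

A: has crab, so not vegan; has tahini, so not sesame-free — reject
B: not usable as a fat; has barley malt, so not Whole30-style — reject
C: has sesame seed, so not sesame-free — no
D: has pistachio, so not tree-nut-free — out
E: every rule checks out — keep
F: has tahini, so not sesame-free; has coconut, so not coconut-free — out
G: has shrimp, so not vegan — reject
H: has peanut, so not Whole30-style — out
I: has sesame seed, so not sesame-free — reject
J: has walnut, so not tree-nut-free — out
K: has honey, so not vegan — no

E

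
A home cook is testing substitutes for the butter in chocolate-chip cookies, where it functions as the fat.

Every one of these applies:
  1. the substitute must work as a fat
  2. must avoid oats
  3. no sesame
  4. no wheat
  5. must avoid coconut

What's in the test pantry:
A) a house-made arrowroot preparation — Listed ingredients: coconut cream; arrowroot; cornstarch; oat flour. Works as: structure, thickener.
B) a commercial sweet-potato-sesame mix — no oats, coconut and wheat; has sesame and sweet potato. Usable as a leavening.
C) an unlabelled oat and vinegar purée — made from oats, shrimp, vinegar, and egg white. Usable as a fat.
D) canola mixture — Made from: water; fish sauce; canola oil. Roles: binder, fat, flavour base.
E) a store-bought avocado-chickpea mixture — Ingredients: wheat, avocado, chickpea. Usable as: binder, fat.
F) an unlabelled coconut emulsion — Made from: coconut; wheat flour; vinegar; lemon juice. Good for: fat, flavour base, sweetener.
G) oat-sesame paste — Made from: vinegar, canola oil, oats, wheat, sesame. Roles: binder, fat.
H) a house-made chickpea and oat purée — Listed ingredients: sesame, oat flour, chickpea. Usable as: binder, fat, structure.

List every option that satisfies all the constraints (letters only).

D

A: not usable as a fat; has coconut cream, so not coconut-free (and 1 more) — reject
B: not usable as a fat; has sesame, so not sesame-free — reject
C: has oats, so not oat-free — out
D: only fish sauce, water, and canola oil; none excluded — OK
E: has wheat, so not wheat-free — out
F: has coconut, so not coconut-free; has wheat flour, so not wheat-free — no
G: has sesame, so not sesame-free; has oats, so not oat-free (and 1 more) — reject
H: has sesame, so not sesame-free; has oat flour, so not oat-free — out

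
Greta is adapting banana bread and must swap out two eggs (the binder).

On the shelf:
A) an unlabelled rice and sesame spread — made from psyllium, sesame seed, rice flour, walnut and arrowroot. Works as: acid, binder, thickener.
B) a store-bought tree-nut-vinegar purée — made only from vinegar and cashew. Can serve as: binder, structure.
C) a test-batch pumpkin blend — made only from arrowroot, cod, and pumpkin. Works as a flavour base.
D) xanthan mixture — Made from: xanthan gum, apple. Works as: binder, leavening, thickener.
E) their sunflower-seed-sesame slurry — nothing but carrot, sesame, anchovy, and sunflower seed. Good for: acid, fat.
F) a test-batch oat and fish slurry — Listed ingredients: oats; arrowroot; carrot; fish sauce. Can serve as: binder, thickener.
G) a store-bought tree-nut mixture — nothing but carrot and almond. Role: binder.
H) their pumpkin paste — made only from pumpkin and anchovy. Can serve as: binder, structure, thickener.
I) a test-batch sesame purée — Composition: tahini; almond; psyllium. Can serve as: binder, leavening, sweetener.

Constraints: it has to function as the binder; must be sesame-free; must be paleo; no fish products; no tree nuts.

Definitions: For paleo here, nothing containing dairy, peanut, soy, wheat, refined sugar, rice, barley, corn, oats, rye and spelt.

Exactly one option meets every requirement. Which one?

D

A: has rice flour, so not paleo; has walnut, so not tree-nut-free (and 1 more) — out
B: has cashew, so not tree-nut-free — out
C: not usable as a binder; has cod, so not fish-free — no
D: no fish, no tree nuts — keep
E: not usable as a binder; has anchovy, so not fish-free (and 1 more) — out
F: has oats, so not paleo; has fish sauce, so not fish-free — no
G: has almond, so not tree-nut-free — reject
H: has anchovy, so not fish-free — no
I: has almond, so not tree-nut-free; has tahini, so not sesame-free — no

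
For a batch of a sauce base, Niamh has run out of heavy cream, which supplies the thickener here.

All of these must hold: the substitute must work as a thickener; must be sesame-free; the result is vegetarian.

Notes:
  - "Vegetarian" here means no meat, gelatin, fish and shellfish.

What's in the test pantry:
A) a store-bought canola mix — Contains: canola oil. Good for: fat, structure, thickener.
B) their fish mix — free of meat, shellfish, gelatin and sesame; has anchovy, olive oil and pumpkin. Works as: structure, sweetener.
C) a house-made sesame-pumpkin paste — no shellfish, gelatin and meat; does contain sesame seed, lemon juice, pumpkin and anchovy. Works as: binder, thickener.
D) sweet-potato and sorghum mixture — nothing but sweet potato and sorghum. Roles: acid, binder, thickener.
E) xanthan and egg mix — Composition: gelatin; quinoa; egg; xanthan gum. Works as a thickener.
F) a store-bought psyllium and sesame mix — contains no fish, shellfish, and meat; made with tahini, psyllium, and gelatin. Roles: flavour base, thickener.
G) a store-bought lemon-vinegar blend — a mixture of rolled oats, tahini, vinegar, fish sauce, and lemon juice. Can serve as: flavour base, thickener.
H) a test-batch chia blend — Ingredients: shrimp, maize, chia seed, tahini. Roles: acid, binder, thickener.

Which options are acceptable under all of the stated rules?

A, D

A: only canola oil; none excluded — keep
B: not usable as a thickener; has anchovy, so not vegetarian — no
C: has anchovy, so not vegetarian; has sesame seed, so not sesame-free — out
D: only sweet potato and sorghum; none excluded — valid
E: has gelatin, so not vegetarian — reject
F: has gelatin, so not vegetarian; has tahini, so not sesame-free — out
G: has fish sauce, so not vegetarian; has tahini, so not sesame-free — out
H: has shrimp, so not vegetarian; has tahini, so not sesame-free — no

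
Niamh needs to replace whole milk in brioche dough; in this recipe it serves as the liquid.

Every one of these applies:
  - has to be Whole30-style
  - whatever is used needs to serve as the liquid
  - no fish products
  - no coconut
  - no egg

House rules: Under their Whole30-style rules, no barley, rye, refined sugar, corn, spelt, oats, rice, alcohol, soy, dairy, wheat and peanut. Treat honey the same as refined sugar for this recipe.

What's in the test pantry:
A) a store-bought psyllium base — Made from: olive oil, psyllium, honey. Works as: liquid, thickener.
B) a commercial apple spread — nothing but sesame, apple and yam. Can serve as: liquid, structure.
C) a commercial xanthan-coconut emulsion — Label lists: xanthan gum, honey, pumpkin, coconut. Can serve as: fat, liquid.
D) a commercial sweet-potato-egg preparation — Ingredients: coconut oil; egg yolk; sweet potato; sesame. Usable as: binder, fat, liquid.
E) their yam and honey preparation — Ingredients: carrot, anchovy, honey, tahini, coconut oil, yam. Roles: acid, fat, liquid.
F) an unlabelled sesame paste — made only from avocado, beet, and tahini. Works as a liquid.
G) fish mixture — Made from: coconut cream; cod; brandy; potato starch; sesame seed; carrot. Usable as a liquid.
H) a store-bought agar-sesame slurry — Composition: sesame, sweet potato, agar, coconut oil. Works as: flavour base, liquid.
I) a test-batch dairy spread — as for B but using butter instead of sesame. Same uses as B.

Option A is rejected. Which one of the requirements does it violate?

Whole30-style

usable as a liquid: satisfied
Whole30-style: has honey — fails
coconut-free: satisfied
egg-free: satisfied
fish-free: satisfied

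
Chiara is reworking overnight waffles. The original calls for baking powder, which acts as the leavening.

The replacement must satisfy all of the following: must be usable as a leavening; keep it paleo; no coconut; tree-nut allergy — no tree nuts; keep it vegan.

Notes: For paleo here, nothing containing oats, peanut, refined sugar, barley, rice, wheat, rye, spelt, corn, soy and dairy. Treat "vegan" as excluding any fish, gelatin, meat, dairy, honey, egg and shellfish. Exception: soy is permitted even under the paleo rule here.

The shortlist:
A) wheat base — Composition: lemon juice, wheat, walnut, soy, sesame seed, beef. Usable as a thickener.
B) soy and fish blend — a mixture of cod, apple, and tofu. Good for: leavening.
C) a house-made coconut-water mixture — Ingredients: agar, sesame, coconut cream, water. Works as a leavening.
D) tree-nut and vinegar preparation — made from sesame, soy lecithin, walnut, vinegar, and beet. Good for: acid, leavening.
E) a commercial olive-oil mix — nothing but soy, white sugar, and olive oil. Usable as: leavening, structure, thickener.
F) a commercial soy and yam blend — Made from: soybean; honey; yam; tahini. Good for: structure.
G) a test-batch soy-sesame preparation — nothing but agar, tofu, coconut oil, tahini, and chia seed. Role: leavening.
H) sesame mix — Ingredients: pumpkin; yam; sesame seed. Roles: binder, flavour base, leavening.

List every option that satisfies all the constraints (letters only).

H

A: not usable as a leavening; has wheat, so not paleo (and 2 more) — reject
B: has cod, so not vegan — no
C: has coconut cream, so not coconut-free — reject
D: has walnut, so not tree-nut-free — reject
E: has white sugar, so not paleo — no
F: not usable as a leavening; has honey, so not vegan — reject
G: has coconut oil, so not coconut-free — out
H: every rule checks out — OK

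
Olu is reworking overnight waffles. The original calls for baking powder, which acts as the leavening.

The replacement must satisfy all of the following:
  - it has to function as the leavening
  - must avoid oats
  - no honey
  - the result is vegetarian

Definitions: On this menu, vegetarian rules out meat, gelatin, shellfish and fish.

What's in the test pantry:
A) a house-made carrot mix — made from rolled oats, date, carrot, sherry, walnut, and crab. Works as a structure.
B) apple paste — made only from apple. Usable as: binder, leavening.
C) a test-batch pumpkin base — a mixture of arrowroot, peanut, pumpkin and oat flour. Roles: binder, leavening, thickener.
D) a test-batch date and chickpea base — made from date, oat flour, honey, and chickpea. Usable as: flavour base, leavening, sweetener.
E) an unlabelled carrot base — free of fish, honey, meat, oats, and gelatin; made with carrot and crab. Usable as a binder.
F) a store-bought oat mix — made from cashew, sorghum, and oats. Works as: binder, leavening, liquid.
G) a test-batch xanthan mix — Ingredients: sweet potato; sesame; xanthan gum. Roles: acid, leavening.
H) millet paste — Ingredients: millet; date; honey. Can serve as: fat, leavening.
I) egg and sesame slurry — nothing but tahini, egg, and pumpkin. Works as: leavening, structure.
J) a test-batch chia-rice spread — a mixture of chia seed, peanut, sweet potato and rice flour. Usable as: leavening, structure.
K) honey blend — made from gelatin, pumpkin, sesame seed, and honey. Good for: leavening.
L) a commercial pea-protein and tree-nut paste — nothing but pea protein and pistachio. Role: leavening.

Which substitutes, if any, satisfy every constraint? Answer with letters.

A: not usable as a leavening; has crab, so not vegetarian (and 1 more) — reject
B: only apple; none excluded — keep
C: has oat flour, so not oat-free — no
D: has oat flour, so not oat-free; has honey, so not honey-free — no
E: not usable as a leavening; has crab, so not vegetarian — reject
F: has oats, so not oat-free — no
G: only sesame, sweet potato and xanthan gum; none excluded — valid
H: has honey, so not honey-free — reject
I: only egg, tahini, and pumpkin; none excluded — OK
J: vegetarian, no oats — OK
K: has gelatin, so not vegetarian; has honey, so not honey-free — reject
L: every rule checks out — OK

B, G, I, J, L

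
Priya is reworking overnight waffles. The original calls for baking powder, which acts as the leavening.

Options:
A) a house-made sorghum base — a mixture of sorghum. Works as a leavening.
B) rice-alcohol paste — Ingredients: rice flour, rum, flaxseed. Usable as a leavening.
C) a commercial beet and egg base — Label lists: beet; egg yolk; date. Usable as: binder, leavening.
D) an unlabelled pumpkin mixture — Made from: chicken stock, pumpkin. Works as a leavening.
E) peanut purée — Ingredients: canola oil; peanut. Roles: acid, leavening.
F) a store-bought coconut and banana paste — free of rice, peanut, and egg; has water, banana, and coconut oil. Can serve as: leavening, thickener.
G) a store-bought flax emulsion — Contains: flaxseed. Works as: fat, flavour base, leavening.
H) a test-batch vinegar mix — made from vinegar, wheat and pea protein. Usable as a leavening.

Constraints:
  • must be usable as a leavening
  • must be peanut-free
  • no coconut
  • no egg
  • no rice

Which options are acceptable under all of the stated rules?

A, D, G, H

A: only sorghum; none excluded — OK
B: has rice flour, so not rice-free — out
C: has egg yolk, so not egg-free — out
D: only chicken stock and pumpkin; none excluded — keep
E: has peanut, so not peanut-free — out
F: has coconut oil, so not coconut-free — no
G: no egg, no peanut — valid
H: all constraints satisfied — OK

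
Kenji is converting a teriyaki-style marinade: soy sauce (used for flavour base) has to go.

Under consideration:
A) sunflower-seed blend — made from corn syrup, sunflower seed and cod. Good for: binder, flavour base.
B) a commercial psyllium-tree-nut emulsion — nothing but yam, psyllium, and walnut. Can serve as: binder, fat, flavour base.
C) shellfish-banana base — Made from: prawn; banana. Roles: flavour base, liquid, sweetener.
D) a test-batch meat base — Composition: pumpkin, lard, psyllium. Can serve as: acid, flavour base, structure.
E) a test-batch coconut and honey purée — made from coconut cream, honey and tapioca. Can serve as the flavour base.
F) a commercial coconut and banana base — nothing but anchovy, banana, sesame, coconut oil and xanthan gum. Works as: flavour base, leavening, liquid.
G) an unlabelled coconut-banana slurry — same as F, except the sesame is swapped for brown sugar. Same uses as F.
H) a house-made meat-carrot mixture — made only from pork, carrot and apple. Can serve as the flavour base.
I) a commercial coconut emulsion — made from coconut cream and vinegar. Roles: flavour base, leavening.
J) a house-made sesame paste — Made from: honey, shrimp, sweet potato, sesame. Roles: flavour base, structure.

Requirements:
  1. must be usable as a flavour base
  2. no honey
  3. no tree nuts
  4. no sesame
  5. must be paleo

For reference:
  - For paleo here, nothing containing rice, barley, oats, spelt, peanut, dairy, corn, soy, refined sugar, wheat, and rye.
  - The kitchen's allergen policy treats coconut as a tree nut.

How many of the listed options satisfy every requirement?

3

A: has corn syrup, so not paleo — reject
B: has walnut, so not tree-nut-free — no
C: no sesame, tree-nut-free — OK
D: only lard, pumpkin, and psyllium; none excluded — keep
E: has coconut cream, so not tree-nut-free; has honey, so not honey-free — reject
F: has coconut oil, so not tree-nut-free; has sesame, so not sesame-free — reject
G: has brown sugar, so not paleo; has coconut oil, so not tree-nut-free — reject
H: no honey, tree-nut-free — OK
I: has coconut cream, so not tree-nut-free — reject
J: has honey, so not honey-free; has sesame, so not sesame-free — reject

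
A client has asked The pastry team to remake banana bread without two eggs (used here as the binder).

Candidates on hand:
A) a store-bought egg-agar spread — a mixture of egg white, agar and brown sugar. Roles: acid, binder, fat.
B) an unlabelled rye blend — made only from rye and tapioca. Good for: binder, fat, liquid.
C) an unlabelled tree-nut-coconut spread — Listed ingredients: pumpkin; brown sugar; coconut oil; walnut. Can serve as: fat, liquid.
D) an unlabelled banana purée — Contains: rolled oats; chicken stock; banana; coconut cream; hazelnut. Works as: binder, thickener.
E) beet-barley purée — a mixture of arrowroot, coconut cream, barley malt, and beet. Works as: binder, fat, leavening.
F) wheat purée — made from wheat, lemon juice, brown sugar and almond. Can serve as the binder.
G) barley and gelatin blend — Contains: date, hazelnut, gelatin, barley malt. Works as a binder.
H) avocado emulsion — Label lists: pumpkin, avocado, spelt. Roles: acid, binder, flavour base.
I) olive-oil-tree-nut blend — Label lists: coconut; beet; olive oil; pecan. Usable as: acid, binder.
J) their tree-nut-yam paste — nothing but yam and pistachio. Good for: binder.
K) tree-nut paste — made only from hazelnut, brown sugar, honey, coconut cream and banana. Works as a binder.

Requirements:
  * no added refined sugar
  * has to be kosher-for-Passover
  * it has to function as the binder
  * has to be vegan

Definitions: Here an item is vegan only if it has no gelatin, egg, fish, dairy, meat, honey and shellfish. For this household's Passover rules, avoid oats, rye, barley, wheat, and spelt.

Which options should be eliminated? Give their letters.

A: has egg white, so not vegan; has brown sugar, so not no-added-sugar — reject
B: has rye, so not kosher-for-Passover — out
C: not usable as a binder; has brown sugar, so not no-added-sugar — reject
D: has chicken stock, so not vegan; has rolled oats, so not kosher-for-Passover — out
E: has barley malt, so not kosher-for-Passover — out
F: has wheat, so not kosher-for-Passover; has brown sugar, so not no-added-sugar — reject
G: has gelatin, so not vegan; has barley malt, so not kosher-for-Passover — out
H: has spelt, so not kosher-for-Passover — reject
I: works as a binder, kosher-for-Passover, vegan — valid
J: only pistachio and yam; none excluded — keep
K: has honey, so not vegan; has brown sugar, so not no-added-sugar — reject

A, B, C, D, E, F, G, H, K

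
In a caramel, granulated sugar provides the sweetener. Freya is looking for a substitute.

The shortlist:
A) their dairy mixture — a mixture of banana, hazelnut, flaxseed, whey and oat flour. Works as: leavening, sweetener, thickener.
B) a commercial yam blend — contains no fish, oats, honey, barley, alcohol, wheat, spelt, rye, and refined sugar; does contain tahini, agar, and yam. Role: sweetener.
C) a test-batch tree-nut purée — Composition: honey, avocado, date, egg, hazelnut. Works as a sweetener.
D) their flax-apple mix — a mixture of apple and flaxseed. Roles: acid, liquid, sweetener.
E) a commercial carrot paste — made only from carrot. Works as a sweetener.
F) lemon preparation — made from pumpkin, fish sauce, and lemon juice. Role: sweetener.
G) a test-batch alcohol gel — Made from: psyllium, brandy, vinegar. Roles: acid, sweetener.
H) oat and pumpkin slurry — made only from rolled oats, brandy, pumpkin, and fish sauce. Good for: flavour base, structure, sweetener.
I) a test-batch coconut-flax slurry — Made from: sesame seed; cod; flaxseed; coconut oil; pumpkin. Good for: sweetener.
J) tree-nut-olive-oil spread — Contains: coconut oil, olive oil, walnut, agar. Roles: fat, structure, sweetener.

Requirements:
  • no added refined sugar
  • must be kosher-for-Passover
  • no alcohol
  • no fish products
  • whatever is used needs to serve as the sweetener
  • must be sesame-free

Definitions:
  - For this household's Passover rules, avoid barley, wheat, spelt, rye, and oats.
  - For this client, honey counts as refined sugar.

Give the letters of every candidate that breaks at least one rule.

A, B, C, F, G, H, I

A: has oat flour, so not kosher-for-Passover — out
B: has tahini, so not sesame-free — out
C: has honey, so not no-added-sugar — out
D: works as a sweetener, no sesame, kosher-for-Passover — OK
E: no sesame, kosher-for-Passover — keep
F: has fish sauce, so not fish-free — reject
G: has brandy, so not alcohol-free — out
H: has rolled oats, so not kosher-for-Passover; has fish sauce, so not fish-free (and 1 more) — no
I: has sesame seed, so not sesame-free; has cod, so not fish-free — out
J: all constraints satisfied — OK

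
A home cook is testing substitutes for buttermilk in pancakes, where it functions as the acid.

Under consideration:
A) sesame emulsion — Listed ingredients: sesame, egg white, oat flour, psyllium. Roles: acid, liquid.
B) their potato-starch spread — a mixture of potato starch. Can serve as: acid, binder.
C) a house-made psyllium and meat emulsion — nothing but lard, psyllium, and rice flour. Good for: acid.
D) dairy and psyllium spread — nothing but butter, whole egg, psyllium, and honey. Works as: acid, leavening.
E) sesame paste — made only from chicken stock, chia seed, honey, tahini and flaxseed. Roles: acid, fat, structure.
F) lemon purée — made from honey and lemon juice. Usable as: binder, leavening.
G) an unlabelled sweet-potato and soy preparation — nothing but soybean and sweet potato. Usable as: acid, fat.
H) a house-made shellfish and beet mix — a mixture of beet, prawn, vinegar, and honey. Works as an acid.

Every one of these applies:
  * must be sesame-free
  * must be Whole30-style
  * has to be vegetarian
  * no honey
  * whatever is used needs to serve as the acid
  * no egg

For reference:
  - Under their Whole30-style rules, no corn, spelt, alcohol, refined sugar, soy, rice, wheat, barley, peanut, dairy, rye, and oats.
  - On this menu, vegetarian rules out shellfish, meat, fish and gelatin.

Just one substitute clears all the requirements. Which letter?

A: has oat flour, so not Whole30-style; has egg white, so not egg-free (and 1 more) — no
B: only potato starch; none excluded — keep
C: has rice flour, so not Whole30-style; has lard, so not vegetarian — out
D: has butter, so not Whole30-style; has whole egg, so not egg-free (and 1 more) — no
E: has chicken stock, so not vegetarian; has tahini, so not sesame-free (and 1 more) — reject
F: not usable as an acid; has honey, so not honey-free — out
G: has soybean, so not Whole30-style — reject
H: has prawn, so not vegetarian; has honey, so not honey-free — out

B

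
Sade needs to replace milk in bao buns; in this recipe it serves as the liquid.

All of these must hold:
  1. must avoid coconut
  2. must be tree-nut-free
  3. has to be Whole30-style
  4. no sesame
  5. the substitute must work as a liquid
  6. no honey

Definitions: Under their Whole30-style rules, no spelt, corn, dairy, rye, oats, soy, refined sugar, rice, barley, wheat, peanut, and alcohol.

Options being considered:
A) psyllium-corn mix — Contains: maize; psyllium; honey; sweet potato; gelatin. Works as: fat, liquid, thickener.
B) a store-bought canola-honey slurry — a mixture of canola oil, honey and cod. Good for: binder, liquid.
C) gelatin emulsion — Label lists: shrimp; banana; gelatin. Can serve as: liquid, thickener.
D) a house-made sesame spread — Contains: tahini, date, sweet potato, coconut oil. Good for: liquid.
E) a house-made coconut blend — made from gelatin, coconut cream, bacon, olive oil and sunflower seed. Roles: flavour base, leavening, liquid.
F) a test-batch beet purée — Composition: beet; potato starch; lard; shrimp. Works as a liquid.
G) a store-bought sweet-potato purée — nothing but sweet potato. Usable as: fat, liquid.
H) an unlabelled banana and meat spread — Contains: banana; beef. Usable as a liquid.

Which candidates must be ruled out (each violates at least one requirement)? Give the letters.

A: has maize, so not Whole30-style; has honey, so not honey-free — out
B: has honey, so not honey-free — out
C: no sesame, no honey — keep
D: has tahini, so not sesame-free; has coconut oil, so not coconut-free — out
E: has coconut cream, so not coconut-free — no
F: Whole30-style, no coconut — valid
G: every rule checks out — keep
H: only beef and banana; none excluded — OK

A, B, D, E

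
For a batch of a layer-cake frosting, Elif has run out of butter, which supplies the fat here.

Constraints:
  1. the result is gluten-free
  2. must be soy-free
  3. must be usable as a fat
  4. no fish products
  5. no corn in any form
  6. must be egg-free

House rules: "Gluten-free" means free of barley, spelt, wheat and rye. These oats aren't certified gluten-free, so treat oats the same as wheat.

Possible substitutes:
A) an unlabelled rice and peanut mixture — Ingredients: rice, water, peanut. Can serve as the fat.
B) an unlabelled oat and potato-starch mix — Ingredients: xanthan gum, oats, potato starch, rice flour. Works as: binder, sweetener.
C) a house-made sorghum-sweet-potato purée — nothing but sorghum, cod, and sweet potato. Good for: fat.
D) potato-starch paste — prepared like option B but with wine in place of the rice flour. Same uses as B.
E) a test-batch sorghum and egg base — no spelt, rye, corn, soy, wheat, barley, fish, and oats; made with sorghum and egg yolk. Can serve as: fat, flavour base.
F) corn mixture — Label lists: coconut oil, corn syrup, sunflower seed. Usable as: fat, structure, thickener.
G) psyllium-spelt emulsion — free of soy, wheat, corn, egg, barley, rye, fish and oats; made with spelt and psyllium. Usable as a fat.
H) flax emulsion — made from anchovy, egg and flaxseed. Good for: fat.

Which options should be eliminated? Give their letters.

B, C, D, E, F, G, H

A: works as a fat, no fish, no corn — OK
B: not usable as a fat; has oats, so not gluten-free — reject
C: has cod, so not fish-free — no
D: not usable as a fat; has oats, so not gluten-free — reject
E: has egg yolk, so not egg-free — reject
F: has corn syrup, so not corn-free — out
G: has spelt, so not gluten-free — out
H: has anchovy, so not fish-free; has egg, so not egg-free — reject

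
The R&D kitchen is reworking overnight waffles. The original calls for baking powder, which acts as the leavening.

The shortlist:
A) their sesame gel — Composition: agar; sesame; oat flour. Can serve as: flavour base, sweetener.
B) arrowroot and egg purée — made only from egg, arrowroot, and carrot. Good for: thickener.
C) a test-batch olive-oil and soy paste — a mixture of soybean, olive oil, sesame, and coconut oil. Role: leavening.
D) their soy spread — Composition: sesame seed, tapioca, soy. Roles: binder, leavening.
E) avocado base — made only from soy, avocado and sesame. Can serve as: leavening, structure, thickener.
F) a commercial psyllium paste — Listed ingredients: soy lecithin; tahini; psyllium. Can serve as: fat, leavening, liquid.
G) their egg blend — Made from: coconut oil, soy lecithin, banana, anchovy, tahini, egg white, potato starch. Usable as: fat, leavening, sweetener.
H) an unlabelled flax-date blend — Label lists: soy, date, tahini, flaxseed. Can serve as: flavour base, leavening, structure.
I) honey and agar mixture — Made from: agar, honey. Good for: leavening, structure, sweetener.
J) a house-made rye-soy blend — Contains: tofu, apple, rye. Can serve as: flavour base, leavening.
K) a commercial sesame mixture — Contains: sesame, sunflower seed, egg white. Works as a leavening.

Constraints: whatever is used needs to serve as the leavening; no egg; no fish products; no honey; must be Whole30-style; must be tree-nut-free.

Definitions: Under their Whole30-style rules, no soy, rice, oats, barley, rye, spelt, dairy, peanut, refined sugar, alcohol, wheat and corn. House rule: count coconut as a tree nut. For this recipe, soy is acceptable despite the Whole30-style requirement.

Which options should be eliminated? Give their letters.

A: not usable as a leavening; has oat flour, so not Whole30-style — out
B: not usable as a leavening; has egg, so not egg-free — out
C: has coconut oil, so not tree-nut-free — out
D: soy is permitted under the Whole30-style carve-out; nothing else excluded — keep
E: soy is permitted under the Whole30-style carve-out; nothing else excluded — keep
F: soy is permitted under the Whole30-style carve-out; nothing else excluded — valid
G: has egg white, so not egg-free; has coconut oil, so not tree-nut-free (and 1 more) — out
H: soy is permitted under the Whole30-style carve-out; nothing else excluded — OK
I: has honey, so not honey-free — no
J: has rye, so not Whole30-style — out
K: has egg white, so not egg-free — out

A, B, C, G, I, J, K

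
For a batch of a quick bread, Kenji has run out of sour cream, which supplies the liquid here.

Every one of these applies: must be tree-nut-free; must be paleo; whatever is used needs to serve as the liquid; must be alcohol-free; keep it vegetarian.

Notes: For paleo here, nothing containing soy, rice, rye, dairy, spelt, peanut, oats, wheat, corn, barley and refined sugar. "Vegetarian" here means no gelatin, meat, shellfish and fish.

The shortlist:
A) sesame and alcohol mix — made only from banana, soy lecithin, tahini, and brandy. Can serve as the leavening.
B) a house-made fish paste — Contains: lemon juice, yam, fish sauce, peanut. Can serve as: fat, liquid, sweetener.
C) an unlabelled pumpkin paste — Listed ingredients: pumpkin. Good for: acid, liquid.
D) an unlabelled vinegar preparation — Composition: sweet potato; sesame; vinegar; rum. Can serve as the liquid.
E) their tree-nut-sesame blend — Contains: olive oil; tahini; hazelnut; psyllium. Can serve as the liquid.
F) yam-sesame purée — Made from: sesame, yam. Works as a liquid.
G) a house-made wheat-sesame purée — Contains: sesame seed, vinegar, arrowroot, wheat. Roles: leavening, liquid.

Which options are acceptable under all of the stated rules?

C, F

A: not usable as a liquid; has soy lecithin, so not paleo (and 1 more) — out
B: has peanut, so not paleo; has fish sauce, so not vegetarian — reject
C: works as a liquid, no tree nuts, no alcohol — keep
D: has rum, so not alcohol-free — reject
E: has hazelnut, so not tree-nut-free — no
F: vegetarian, no alcohol — valid
G: has wheat, so not paleo — out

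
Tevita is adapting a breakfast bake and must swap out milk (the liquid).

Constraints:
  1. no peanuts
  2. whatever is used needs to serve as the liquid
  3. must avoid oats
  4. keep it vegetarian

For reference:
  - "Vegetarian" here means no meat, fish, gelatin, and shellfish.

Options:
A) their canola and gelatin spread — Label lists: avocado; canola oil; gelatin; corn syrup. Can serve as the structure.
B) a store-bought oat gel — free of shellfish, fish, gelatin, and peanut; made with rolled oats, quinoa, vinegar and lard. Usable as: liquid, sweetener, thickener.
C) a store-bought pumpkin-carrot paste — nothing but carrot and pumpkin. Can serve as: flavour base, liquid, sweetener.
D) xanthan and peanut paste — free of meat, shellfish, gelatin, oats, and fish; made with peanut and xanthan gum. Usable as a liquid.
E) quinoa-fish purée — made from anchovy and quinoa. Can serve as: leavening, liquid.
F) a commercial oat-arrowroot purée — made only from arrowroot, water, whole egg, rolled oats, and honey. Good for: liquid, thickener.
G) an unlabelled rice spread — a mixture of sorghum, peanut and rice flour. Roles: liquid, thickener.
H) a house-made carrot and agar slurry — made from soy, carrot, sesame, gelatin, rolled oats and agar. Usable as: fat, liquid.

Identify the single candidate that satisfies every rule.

A: not usable as a liquid; has gelatin, so not vegetarian — out
B: has lard, so not vegetarian; has rolled oats, so not oat-free — out
C: only carrot and pumpkin; none excluded — OK
D: has peanut, so not peanut-free — no
E: has anchovy, so not vegetarian — reject
F: has rolled oats, so not oat-free — reject
G: has peanut, so not peanut-free — reject
H: has gelatin, so not vegetarian; has rolled oats, so not oat-free — out

C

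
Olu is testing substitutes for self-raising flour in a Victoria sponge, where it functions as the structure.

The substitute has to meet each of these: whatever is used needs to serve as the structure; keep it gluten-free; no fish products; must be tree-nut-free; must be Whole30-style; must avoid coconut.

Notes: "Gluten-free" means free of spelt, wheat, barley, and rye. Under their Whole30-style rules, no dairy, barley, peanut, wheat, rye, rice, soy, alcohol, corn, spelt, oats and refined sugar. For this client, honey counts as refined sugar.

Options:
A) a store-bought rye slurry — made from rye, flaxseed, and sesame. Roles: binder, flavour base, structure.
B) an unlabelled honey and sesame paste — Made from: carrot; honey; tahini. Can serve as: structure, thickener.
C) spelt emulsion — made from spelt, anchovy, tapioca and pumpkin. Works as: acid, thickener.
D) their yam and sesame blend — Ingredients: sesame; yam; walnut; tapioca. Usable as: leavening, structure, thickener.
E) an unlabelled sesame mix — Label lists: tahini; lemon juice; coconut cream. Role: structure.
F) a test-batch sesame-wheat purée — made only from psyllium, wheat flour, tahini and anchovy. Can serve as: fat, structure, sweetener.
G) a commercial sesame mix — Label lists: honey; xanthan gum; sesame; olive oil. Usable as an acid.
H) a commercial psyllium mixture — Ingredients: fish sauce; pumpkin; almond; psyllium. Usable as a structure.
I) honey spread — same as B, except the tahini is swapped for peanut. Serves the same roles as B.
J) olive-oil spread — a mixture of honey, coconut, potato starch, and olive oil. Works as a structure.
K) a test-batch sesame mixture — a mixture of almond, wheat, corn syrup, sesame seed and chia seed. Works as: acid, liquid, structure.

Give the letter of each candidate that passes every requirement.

none

A: has rye, so not gluten-free; has rye, so not Whole30-style — out
B: has honey, so not Whole30-style — reject
C: not usable as a structure; has spelt, so not gluten-free (and 2 more) — no
D: has walnut, so not tree-nut-free — out
E: has coconut cream, so not coconut-free — reject
F: has wheat flour, so not gluten-free; has wheat flour, so not Whole30-style (and 1 more) — reject
G: not usable as a structure; has honey, so not Whole30-style — out
H: has fish sauce, so not fish-free; has almond, so not tree-nut-free — no
I: has honey, so not Whole30-style — reject
J: has honey, so not Whole30-style; has coconut, so not coconut-free — reject
K: has wheat, so not gluten-free; has corn syrup, so not Whole30-style (and 1 more) — no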